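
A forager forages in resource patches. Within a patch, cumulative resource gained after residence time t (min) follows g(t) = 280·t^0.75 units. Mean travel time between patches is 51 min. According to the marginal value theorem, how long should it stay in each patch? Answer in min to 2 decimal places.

Optimal t* satisfies g'(t*) = g(t*)/(T + t*).
g'(t) = 0.75·280·t^-0.25. Setting 0.75·280·t^-0.25 = 280·t^0.75/(51+t) gives 0.75(51+t) = t, so 0.25·t = 0.75×51.
t* = 0.75×51/0.25 = 153 min.

153.00 min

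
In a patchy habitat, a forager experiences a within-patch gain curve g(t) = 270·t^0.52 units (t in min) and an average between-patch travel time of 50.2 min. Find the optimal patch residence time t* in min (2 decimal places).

By the marginal value theorem, leave when the instantaneous gain rate g'(t) equals the habitat-wide average g(t)/(T + t).
g'(t) = 0.52·270·t^-0.48. Setting 0.52·270·t^-0.48 = 270·t^0.52/(50.2+t) gives 0.52(50.2+t) = t, so 0.48·t = 0.52×50.2.
t* = 0.52×50.2/0.48 = 54.38 min.

54.38 min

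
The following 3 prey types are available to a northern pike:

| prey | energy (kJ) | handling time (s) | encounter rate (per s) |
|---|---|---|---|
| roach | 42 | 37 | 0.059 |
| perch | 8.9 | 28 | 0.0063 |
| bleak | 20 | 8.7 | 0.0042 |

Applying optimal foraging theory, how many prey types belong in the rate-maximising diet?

E/h in descending order: bleak 2.3, roach 1.14, perch 0.318 kJ/s. The optimal diet is the largest prefix of this list for which every included type satisfies E_i/h_i > R on the types above it.
Rate on top 1: 0.08104. roach: 1.14 > 0.08104 → include.
Rate on top 2: 0.7958. perch: 0.318 < 0.7958 → exclude; stop.
Optimal diet: bleak, roach — 2 of 3 types.

2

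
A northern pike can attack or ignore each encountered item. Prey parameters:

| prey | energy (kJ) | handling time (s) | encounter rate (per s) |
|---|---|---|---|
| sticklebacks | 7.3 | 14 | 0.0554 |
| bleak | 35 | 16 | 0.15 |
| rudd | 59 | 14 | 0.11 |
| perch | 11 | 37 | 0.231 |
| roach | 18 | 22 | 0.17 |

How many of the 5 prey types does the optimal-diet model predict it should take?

1

Profitabilities (E/h, kJ/s): rudd 4.21, bleak 2.19, roach 0.818, sticklebacks 0.521, perch 0.297. Add prey in this order while the next type's profitability exceeds the intake rate on those already taken.
Rate on top 1: 2.555. bleak: 2.19 < 2.555 → exclude; stop.
Optimal diet: rudd — 1 of 5 types.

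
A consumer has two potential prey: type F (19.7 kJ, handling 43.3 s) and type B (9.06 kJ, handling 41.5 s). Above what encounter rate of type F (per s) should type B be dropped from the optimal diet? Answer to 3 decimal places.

0.021 per s

At the threshold, the rate on type F alone equals the profitability of type B: λ·19.7/(1 + λ·43.3) = 9.06/41.5 = 0.2183.
Rearranging, λ(19.7 − 0.2183×43.3) = 0.2183, so λ = 0.2183/10.25 = 0.02131 per s.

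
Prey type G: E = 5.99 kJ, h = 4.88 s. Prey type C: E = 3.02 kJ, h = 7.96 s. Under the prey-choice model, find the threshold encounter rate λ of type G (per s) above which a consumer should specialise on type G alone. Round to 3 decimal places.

0.092 per s

The zero-one rule: include type C iff E₂/h₂ > λE₁/(1+λh₁). Equality gives the switch point.
λE₁h₂ = E₂ + λE₂h₁ ⇒ λ = E₂/(E₁h₂ − E₂h₁) = 3.02/(47.68 − 14.74) = 0.09167 per s.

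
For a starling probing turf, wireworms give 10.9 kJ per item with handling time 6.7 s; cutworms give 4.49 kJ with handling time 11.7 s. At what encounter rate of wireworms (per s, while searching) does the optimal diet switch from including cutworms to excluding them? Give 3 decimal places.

0.046 per s

Drop cutworms once their profitability E₂/h₂ falls below the rate achievable on wireworms alone: E₂/h₂ = λE₁/(1 + λh₁).
Solve for λ: λE₁h₂ = E₂(1 + λh₁) → λ(E₁h₂ − E₂h₁) = E₂ → λ = E₂/(E₁h₂ − E₂h₁).
λ = 4.49/(10.9×11.7 − 4.49×6.7) = 4.49/97.45 = 0.04608 per s.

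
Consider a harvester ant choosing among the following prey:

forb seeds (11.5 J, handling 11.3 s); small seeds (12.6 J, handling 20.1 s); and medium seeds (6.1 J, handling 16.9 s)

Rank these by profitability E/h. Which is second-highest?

In descending order of E/h:
forb seeds: 11.5/11.3 = 1.02 J/s
small seeds: 12.6/20.1 = 0.627 J/s
medium seeds: 6.1/16.9 = 0.361 J/s

small seeds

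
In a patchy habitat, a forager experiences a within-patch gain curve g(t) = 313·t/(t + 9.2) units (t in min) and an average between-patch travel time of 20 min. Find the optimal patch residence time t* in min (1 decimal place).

13.6 min

Maximise g(t)/(T+t): set derivative to zero → g'(t)(T+t) = g(t).
g'(t) = 313·9.2/(t + 9.2)². Setting 313·9.2/(t+9.2)² = 313t/[(t+9.2)(20+t)] gives 9.2(20+t) = t(t+9.2), so t² = 9.2×20 = 184.
t* = √184 = 13.56 min.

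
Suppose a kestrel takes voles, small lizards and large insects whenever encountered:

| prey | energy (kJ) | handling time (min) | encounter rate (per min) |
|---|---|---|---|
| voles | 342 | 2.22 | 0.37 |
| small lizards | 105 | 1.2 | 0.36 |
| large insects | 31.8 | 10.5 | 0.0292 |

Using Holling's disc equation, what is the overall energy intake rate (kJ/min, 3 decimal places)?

64.558 kJ/min

Energy encountered per unit search time: 0.37×342 + 0.36×105 + 0.0292×31.8 = 165.3 kJ/min.
Handling time per unit search time: 0.37×2.22 + 0.36×1.2 + 0.0292×10.5 = 1.56.
Rate = 165.3/(1 + 1.56) = 64.56 kJ/min.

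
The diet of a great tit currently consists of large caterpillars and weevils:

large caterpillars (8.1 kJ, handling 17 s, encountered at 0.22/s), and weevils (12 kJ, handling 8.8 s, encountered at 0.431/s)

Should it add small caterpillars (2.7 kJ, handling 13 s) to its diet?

No

Intake rate on the current diet: R = (0.22×8.1 + 0.431×12) / (1 + 0.22×17 + 0.431×8.8) = 6.954/8.533 = 0.815 kJ/s.
small caterpillars: E/h = 2.7/13 = 0.2077 kJ/s.
Since 0.2077 < R, time spent handling small caterpillars is better spent searching.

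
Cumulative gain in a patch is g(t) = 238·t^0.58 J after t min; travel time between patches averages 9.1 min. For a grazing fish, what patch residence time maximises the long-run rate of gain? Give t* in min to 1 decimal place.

12.6 min

Maximise g(t)/(T+t): set derivative to zero → g'(t)(T+t) = g(t).
g'(t) = 0.58·238·t^-0.42. Setting 0.58·238·t^-0.42 = 238·t^0.58/(9.1+t) gives 0.58(9.1+t) = t, so 0.42·t = 0.58×9.1.
t* = 0.58×9.1/0.42 = 12.57 min.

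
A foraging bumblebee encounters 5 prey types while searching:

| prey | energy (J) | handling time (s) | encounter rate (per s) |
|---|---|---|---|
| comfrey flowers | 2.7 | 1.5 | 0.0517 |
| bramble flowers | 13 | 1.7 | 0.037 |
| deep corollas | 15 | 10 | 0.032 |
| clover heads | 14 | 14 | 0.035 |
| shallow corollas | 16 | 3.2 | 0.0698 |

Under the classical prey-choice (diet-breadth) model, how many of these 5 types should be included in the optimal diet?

4

Rank by E/h (J/s): bramble flowers 7.65, shallow corollas 5, comfrey flowers 1.8, deep corollas 1.5, clover heads 1. Include each in turn until the next type's E/h falls below the running intake rate.
Rate on top 1: 0.4525. shallow corollas: 5 > 0.4525 → include.
Rate on top 2: 1.242. comfrey flowers: 1.8 > 1.242 → include.
Rate on top 3: 1.274. deep corollas: 1.5 > 1.274 → include.
Rate on top 4: 1.317. clover heads: 1 < 1.317 → exclude; stop.
Optimal diet: bramble flowers, shallow corollas, comfrey flowers, deep corollas — 4 of 5 types.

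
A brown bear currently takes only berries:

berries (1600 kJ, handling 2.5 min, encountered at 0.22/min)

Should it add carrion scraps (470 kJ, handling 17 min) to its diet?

Current rate: (0.22×1600)/(1 + 0.22×2.5) = 227.1 kJ/min.
Profitability of carrion scraps: 470/17 = 27.65 kJ/min.
27.65 < 227.1, so adding carrion scraps would lower the average — exclude it.

No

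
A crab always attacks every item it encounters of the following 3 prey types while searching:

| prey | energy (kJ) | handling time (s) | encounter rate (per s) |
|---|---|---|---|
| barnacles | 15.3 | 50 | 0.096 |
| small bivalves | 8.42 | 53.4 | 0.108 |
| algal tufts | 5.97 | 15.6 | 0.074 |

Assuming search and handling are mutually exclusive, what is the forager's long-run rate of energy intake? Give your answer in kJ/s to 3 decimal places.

R = (0.096×15.3 + 0.108×8.42 + 0.074×5.97) / (1 + 0.096×50 + 0.108×53.4 + 0.074×15.6) = 2.82/12.72 = 0.2217 kJ/s.

0.222 kJ/s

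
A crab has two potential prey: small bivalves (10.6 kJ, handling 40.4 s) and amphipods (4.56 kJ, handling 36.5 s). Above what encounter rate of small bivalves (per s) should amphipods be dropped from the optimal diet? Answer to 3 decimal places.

0.022 per s

The zero-one rule: include amphipods iff E₂/h₂ > λE₁/(1+λh₁). Equality gives the switch point.
λE₁h₂ = E₂ + λE₂h₁ ⇒ λ = E₂/(E₁h₂ − E₂h₁) = 4.56/(386.9 − 184.2) = 0.0225 per s.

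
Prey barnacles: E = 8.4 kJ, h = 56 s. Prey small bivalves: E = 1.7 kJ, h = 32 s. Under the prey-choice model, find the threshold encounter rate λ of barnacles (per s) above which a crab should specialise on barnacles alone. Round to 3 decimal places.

0.010 per s

At the threshold, the rate on barnacles alone equals the profitability of small bivalves: λ·8.4/(1 + λ·56) = 1.7/32 = 0.05312.
Rearranging, λ(8.4 − 0.05312×56) = 0.05312, so λ = 0.05312/5.425 = 0.009793 per s.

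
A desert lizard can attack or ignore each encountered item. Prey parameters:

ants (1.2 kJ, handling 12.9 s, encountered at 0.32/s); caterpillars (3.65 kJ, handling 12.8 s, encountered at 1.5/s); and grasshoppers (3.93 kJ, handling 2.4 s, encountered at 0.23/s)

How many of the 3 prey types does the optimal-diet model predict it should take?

Profitabilities (E/h, kJ/s): grasshoppers 1.64, caterpillars 0.285, ants 0.093. Add prey in this order while the next type's profitability exceeds the intake rate on those already taken.
Rate on top 1: 0.5824. caterpillars: 0.285 < 0.5824 → exclude; stop.
Optimal diet: grasshoppers — 1 of 3 types.

1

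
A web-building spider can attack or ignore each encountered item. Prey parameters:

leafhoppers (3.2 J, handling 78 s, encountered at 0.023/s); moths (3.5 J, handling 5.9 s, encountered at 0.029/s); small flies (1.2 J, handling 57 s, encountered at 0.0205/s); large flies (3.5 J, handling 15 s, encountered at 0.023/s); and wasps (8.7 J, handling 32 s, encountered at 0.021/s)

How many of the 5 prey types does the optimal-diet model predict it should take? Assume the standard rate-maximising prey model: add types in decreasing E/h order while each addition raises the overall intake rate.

3

Profitabilities (E/h, J/s): moths 0.593, wasps 0.272, large flies 0.233, leafhoppers 0.041, small flies 0.0211. Add prey in this order while the next type's profitability exceeds the intake rate on those already taken.
Rate on top 1: 0.08667. wasps: 0.272 > 0.08667 → include.
Rate on top 2: 0.1542. large flies: 0.233 > 0.1542 → include.
Rate on top 3: 0.1667. leafhoppers: 0.041 < 0.1667 → exclude; stop.
Optimal diet: moths, wasps, large flies — 3 of 5 types.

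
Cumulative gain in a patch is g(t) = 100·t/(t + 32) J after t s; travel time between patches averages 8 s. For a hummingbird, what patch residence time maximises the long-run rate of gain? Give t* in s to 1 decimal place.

16.0 s

Optimal t* satisfies g'(t*) = g(t*)/(T + t*).
g'(t) = 100·32/(t + 32)². Setting 100·32/(t+32)² = 100t/[(t+32)(8+t)] gives 32(8+t) = t(t+32), so t² = 32×8 = 256.
t* = √256 = 16 s.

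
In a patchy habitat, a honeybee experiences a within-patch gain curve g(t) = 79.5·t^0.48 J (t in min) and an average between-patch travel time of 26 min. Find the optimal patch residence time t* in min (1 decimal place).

By the marginal value theorem, leave when the instantaneous gain rate g'(t) equals the habitat-wide average g(t)/(T + t).
g'(t) = 0.48·79.5·t^-0.52. Setting 0.48·79.5·t^-0.52 = 79.5·t^0.48/(26+t) gives 0.48(26+t) = t, so 0.52·t = 0.48×26.
t* = 0.48×26/0.52 = 24 min.

24.0 min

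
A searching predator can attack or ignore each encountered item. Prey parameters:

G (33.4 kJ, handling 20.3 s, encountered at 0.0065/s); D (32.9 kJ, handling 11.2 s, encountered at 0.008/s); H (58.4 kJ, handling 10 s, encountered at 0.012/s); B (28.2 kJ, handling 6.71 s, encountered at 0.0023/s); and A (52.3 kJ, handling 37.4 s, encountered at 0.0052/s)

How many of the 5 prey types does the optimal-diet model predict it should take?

5

Profitabilities (E/h, kJ/s): H 5.84, B 4.2, D 2.94, G 1.65, A 1.4. Add prey in this order while the next type's profitability exceeds the intake rate on those already taken.
Rate on top 1: 0.6257. B: 4.2 > 0.6257 → include.
Rate on top 2: 0.6743. D: 2.94 > 0.6743 → include.
Rate on top 3: 0.8399. G: 1.65 > 0.8399 → include.
Rate on top 4: 0.9182. A: 1.4 > 0.9182 → include.
Optimal diet: H, B, D, G, A — 5 of 5 types.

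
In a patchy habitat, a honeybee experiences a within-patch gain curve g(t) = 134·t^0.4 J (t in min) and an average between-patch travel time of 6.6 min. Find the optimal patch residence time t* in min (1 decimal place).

By the marginal value theorem, leave when the instantaneous gain rate g'(t) equals the habitat-wide average g(t)/(T + t).
g'(t) = 0.4·134·t^-0.6. Setting 0.4·134·t^-0.6 = 134·t^0.4/(6.6+t) gives 0.4(6.6+t) = t, so 0.60·t = 0.4×6.6.
t* = 0.4×6.6/0.60 = 4.4 min.

4.4 min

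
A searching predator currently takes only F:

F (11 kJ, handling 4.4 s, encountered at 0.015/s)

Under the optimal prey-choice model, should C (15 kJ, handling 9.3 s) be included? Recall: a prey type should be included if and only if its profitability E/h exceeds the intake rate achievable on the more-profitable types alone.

Yes

Current rate: (0.015×11)/(1 + 0.015×4.4) = 0.1548 kJ/s.
C: E/h = 15/9.3 = 1.613 kJ/s.
Since 1.613 > R, including C increases the long-run rate.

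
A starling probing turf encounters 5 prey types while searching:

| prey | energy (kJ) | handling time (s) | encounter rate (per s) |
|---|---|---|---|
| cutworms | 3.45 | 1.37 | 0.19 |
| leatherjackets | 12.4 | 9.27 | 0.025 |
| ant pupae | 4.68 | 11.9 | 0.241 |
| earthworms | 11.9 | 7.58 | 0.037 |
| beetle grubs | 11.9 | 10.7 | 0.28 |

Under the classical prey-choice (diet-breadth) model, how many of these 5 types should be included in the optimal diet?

E/h in descending order: cutworms 2.52, earthworms 1.57, leatherjackets 1.34, beetle grubs 1.11, ant pupae 0.393 kJ/s. The optimal diet is the largest prefix of this list for which every included type satisfies E_i/h_i > R on the types above it.
Rate on top 1: 0.5201. earthworms: 1.57 > 0.5201 → include.
Rate on top 2: 0.7112. leatherjackets: 1.34 > 0.7112 → include.
Rate on top 3: 0.7931. beetle grubs: 1.11 > 0.7931 → include.
Rate on top 4: 0.9936. ant pupae: 0.393 < 0.9936 → exclude; stop.
Optimal diet: cutworms, earthworms, leatherjackets, beetle grubs — 4 of 5 types.

4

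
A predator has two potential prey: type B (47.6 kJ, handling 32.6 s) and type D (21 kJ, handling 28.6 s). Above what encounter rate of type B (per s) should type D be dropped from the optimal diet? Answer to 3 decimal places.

The zero-one rule: include type D iff E₂/h₂ > λE₁/(1+λh₁). Equality gives the switch point.
λE₁h₂ = E₂ + λE₂h₁ ⇒ λ = E₂/(E₁h₂ − E₂h₁) = 21/(1361 − 684.6) = 0.03103 per s.

0.031 per s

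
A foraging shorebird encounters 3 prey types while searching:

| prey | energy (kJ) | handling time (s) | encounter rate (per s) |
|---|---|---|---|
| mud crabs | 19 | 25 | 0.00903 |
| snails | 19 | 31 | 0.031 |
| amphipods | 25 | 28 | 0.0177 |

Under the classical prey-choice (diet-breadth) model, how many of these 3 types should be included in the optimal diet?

Rank by E/h (kJ/s): amphipods 0.893, mud crabs 0.76, snails 0.613. Include each in turn until the next type's E/h falls below the running intake rate.
Rate on top 1: 0.2959. mud crabs: 0.76 > 0.2959 → include.
Rate on top 2: 0.3567. snails: 0.613 > 0.3567 → include.
Optimal diet: amphipods, mud crabs, snails — 3 of 3 types.

3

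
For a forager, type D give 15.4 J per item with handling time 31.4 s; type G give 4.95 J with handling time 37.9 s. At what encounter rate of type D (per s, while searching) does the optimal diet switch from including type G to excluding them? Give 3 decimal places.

Drop type G once their profitability E₂/h₂ falls below the rate achievable on type D alone: E₂/h₂ = λE₁/(1 + λh₁).
Solve for λ: λE₁h₂ = E₂(1 + λh₁) → λ(E₁h₂ − E₂h₁) = E₂ → λ = E₂/(E₁h₂ − E₂h₁).
λ = 4.95/(15.4×37.9 − 4.95×31.4) = 4.95/428.2 = 0.01156 per s.

0.012 per s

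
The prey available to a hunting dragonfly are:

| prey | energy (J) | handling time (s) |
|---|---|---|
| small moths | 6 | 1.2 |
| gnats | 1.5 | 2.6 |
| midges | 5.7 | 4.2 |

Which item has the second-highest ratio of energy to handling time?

Profitability E/h (J/s): small moths = 6/1.2 = 5, gnats = 1.5/2.6 = 0.577, midges = 5.7/4.2 = 1.36.
Ranked: small moths > midges > gnats.

midges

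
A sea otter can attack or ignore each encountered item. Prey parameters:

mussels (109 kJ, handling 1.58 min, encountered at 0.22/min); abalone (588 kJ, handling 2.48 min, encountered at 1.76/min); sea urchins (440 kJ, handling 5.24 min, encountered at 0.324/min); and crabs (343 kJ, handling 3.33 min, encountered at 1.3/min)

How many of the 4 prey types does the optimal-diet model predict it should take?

Profitabilities (E/h, kJ/min): abalone 237, crabs 103, sea urchins 84, mussels 69. Add prey in this order while the next type's profitability exceeds the intake rate on those already taken.
Rate on top 1: 192.9. crabs: 103 < 192.9 → exclude; stop.
Optimal diet: abalone — 1 of 4 types.

1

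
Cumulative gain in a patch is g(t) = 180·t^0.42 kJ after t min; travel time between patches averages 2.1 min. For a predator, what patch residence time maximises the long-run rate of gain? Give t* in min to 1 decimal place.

Optimal t* satisfies g'(t*) = g(t*)/(T + t*).
g'(t) = 0.42·180·t^-0.58. Setting 0.42·180·t^-0.58 = 180·t^0.42/(2.1+t) gives 0.42(2.1+t) = t, so 0.58·t = 0.42×2.1.
t* = 0.42×2.1/0.58 = 1.521 min.

1.5 min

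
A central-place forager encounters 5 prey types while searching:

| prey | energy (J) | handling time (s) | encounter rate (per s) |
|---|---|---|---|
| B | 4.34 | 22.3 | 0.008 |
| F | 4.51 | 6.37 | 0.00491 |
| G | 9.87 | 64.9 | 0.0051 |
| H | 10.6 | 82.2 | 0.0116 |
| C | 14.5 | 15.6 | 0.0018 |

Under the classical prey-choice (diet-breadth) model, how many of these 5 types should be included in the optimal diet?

5

E/h in descending order: C 0.929, F 0.708, B 0.195, G 0.152, H 0.129 J/s. The optimal diet is the largest prefix of this list for which every included type satisfies E_i/h_i > R on the types above it.
Rate on top 1: 0.02539. F: 0.708 > 0.02539 → include.
Rate on top 2: 0.04554. B: 0.195 > 0.04554 → include.
Rate on top 3: 0.06703. G: 0.152 > 0.06703 → include.
Rate on top 4: 0.08497. H: 0.129 > 0.08497 → include.
Optimal diet: C, F, B, G, H — 5 of 5 types.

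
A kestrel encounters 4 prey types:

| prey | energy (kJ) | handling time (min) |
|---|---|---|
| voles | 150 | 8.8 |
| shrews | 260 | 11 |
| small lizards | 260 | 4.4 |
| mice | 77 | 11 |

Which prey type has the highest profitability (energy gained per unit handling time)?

Profitability E/h (kJ/min): voles = 150/8.8 = 17, shrews = 260/11 = 23.6, small lizards = 260/4.4 = 59.1, mice = 77/11 = 7.
Ranked: small lizards > shrews > voles > mice.

small lizards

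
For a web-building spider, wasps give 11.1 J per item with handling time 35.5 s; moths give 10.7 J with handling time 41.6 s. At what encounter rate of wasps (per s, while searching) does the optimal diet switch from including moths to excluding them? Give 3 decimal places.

0.131 per s

Drop moths once their profitability E₂/h₂ falls below the rate achievable on wasps alone: E₂/h₂ = λE₁/(1 + λh₁).
Solve for λ: λE₁h₂ = E₂(1 + λh₁) → λ(E₁h₂ − E₂h₁) = E₂ → λ = E₂/(E₁h₂ − E₂h₁).
λ = 10.7/(11.1×41.6 − 10.7×35.5) = 10.7/81.91 = 0.1306 per s.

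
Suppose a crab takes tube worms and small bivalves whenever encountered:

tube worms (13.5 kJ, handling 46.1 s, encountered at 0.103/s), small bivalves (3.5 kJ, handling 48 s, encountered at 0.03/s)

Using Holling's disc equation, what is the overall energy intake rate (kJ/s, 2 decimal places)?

R = Σλ_iE_i / (1 + Σλ_ih_i)
Numerator: 0.103×13.5 + 0.03×3.5 = 1.495
Denominator: 1 + 0.103×46.1 + 0.03×48 = 7.188
R = 1.495/7.188 = 0.208 kJ/s

0.21 kJ/s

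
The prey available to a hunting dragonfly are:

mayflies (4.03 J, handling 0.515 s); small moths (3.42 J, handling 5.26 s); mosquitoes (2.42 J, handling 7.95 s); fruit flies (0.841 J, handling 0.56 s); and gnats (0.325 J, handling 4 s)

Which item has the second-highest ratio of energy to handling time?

fruit flies

Profitability E/h (J/s): mayflies = 4.03/0.515 = 7.83, small moths = 3.42/5.26 = 0.65, mosquitoes = 2.42/7.95 = 0.304, fruit flies = 0.841/0.56 = 1.5, gnats = 0.325/4 = 0.0813.
Ranked: mayflies > fruit flies > small moths > mosquitoes > gnats.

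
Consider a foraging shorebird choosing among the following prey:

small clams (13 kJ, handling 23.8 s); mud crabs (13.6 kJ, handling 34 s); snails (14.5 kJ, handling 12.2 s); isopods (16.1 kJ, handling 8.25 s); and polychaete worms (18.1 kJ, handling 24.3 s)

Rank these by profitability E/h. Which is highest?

In descending order of E/h:
isopods: 16.1/8.25 = 1.95 kJ/s
snails: 14.5/12.2 = 1.19 kJ/s
polychaete worms: 18.1/24.3 = 0.745 kJ/s
small clams: 13/23.8 = 0.546 kJ/s
mud crabs: 13.6/34 = 0.4 kJ/s

isopods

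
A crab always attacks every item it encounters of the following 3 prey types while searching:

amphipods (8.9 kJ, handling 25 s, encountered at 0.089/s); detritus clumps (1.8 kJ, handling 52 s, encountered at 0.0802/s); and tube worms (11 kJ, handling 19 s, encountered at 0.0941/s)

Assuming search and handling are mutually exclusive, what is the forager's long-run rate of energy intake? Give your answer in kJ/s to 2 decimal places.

R = (0.089×8.9 + 0.0802×1.8 + 0.0941×11) / (1 + 0.089×25 + 0.0802×52 + 0.0941×19) = 1.972/9.183 = 0.2147 kJ/s.

0.21 kJ/s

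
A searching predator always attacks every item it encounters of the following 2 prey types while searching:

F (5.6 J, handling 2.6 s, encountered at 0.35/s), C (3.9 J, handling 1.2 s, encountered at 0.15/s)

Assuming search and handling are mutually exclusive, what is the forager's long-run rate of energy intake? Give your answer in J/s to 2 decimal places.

1.22 J/s

Energy encountered per unit search time: 0.35×5.6 + 0.15×3.9 = 2.545 J/s.
Handling time per unit search time: 0.35×2.6 + 0.15×1.2 = 1.09.
Rate = 2.545/(1 + 1.09) = 1.218 J/s.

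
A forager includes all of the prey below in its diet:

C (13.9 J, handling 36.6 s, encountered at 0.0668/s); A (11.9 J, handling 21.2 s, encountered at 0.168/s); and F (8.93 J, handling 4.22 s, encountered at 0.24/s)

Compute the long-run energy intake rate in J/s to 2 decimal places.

R = Σλ_iE_i / (1 + Σλ_ih_i)
Numerator: 0.0668×13.9 + 0.168×11.9 + 0.24×8.93 = 5.071
Denominator: 1 + 0.0668×36.6 + 0.168×21.2 + 0.24×4.22 = 8.019
R = 5.071/8.019 = 0.6323 J/s

0.63 J/s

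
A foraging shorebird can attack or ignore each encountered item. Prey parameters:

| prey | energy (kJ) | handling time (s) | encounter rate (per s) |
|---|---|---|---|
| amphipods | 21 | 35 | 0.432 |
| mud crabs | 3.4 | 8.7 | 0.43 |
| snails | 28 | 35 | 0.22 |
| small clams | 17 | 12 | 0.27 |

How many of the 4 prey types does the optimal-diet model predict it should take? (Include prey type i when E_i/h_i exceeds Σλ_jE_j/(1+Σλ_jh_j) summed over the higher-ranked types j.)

1

E/h in descending order: small clams 1.42, snails 0.8, amphipods 0.6, mud crabs 0.391 kJ/s. The optimal diet is the largest prefix of this list for which every included type satisfies E_i/h_i > R on the types above it.
Rate on top 1: 1.083. snails: 0.8 < 1.083 → exclude; stop.
Optimal diet: small clams — 1 of 4 types.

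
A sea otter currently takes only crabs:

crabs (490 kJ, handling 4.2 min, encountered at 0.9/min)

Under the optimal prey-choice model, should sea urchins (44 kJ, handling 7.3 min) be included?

On crabs alone, R = ΣλE/(1+Σλh) = 441/4.78 = 92.26 kJ/min.
sea urchins: E/h = 44/7.3 = 6.027 kJ/min.
6.027 < 92.26, so adding sea urchins would lower the average — exclude it.

No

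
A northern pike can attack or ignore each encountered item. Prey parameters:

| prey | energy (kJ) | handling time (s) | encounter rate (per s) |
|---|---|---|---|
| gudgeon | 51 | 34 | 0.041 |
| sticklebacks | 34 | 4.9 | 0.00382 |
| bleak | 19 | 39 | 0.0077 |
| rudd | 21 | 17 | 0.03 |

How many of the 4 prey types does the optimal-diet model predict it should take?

E/h in descending order: sticklebacks 6.94, gudgeon 1.5, rudd 1.24, bleak 0.487 kJ/s. The optimal diet is the largest prefix of this list for which every included type satisfies E_i/h_i > R on the types above it.
Rate on top 1: 0.1275. gudgeon: 1.5 > 0.1275 → include.
Rate on top 2: 0.9205. rudd: 1.24 > 0.9205 → include.
Rate on top 3: 0.9754. bleak: 0.487 < 0.9754 → exclude; stop.
Optimal diet: sticklebacks, gudgeon, rudd — 3 of 4 types.

3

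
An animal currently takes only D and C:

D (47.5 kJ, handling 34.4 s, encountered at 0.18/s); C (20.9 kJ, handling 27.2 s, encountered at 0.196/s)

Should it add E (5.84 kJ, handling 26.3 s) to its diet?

On D and C alone, R = ΣλE/(1+Σλh) = 12.65/12.52 = 1.01 kJ/s.
E: E/h = 5.84/26.3 = 0.2221 kJ/s.
Since 0.2221 < R, time spent handling E is better spent searching.

No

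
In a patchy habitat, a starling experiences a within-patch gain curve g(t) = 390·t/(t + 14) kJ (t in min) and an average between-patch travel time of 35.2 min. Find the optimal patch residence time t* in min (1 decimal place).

22.2 min

Optimal t* satisfies g'(t*) = g(t*)/(T + t*).
g'(t) = 390·14/(t + 14)². Setting 390·14/(t+14)² = 390t/[(t+14)(35.2+t)] gives 14(35.2+t) = t(t+14), so t² = 14×35.2 = 492.8.
t* = √492.8 = 22.2 min.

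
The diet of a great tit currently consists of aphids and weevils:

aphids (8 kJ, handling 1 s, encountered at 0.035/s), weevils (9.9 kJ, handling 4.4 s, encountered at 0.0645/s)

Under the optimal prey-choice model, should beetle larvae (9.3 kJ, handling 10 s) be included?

Intake rate on the current diet: R = (0.035×8 + 0.0645×9.9) / (1 + 0.035×1 + 0.0645×4.4) = 0.9186/1.319 = 0.6965 kJ/s.
beetle larvae: E/h = 9.3/10 = 0.93 kJ/s.
Since 0.93 > R, including beetle larvae increases the long-run rate.

Yes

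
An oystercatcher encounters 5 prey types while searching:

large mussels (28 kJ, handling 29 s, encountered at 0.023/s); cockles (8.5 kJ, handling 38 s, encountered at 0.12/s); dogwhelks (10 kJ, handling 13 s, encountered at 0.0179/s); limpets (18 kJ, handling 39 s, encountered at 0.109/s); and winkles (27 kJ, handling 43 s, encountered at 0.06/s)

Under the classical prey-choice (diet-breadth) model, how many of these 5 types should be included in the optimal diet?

Profitabilities (E/h, kJ/s): large mussels 0.966, dogwhelks 0.769, winkles 0.628, limpets 0.462, cockles 0.224. Add prey in this order while the next type's profitability exceeds the intake rate on those already taken.
Rate on top 1: 0.3863. dogwhelks: 0.769 > 0.3863 → include.
Rate on top 2: 0.4332. winkles: 0.628 > 0.4332 → include.
Rate on top 3: 0.5453. limpets: 0.462 < 0.5453 → exclude; stop.
Optimal diet: large mussels, dogwhelks, winkles — 3 of 5 types.

3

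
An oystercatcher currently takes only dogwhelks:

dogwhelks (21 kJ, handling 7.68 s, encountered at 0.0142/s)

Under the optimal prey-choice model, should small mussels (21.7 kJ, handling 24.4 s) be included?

Yes

Current rate: (0.0142×21)/(1 + 0.0142×7.68) = 0.2689 kJ/s.
Profitability of small mussels: 21.7/24.4 = 0.8893 kJ/s.
0.8893 > 0.2689, so adding small mussels raises the average — include it.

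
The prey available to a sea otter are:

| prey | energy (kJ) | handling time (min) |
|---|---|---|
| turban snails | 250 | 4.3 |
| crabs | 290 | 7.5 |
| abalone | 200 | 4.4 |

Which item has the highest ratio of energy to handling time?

In descending order of E/h:
turban snails: 250/4.3 = 58.1 kJ/min
abalone: 200/4.4 = 45.5 kJ/min
crabs: 290/7.5 = 38.7 kJ/min

turban snails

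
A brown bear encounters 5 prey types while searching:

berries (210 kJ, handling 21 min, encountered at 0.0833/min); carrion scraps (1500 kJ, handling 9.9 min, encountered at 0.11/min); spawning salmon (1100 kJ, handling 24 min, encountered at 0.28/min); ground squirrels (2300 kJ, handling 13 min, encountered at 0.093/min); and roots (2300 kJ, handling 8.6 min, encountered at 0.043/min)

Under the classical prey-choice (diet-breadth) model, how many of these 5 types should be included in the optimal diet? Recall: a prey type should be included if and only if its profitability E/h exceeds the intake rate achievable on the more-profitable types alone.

3

E/h in descending order: roots 267, ground squirrels 177, carrion scraps 152, spawning salmon 45.8, berries 10 kJ/min. The optimal diet is the largest prefix of this list for which every included type satisfies E_i/h_i > R on the types above it.
Rate on top 1: 72.2. ground squirrels: 177 > 72.2 → include.
Rate on top 2: 121.3. carrion scraps: 152 > 121.3 → include.
Rate on top 3: 130.3. spawning salmon: 45.8 < 130.3 → exclude; stop.
Optimal diet: roots, ground squirrels, carrion scraps — 3 of 5 types.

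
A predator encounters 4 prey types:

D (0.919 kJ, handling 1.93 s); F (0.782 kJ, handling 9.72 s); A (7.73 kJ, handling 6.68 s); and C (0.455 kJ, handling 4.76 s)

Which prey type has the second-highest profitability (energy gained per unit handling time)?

D

In descending order of E/h:
A: 7.73/6.68 = 1.16 kJ/s
D: 0.919/1.93 = 0.476 kJ/s
C: 0.455/4.76 = 0.0956 kJ/s
F: 0.782/9.72 = 0.0805 kJ/s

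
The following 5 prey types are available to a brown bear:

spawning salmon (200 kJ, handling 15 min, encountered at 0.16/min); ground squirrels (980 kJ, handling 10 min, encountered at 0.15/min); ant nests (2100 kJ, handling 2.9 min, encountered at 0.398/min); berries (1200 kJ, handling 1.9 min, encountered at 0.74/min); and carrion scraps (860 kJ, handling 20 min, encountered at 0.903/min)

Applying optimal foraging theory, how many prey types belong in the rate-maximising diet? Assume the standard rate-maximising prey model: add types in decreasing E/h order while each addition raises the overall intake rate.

Profitabilities (E/h, kJ/min): ant nests 724, berries 632, ground squirrels 98, carrion scraps 43, spawning salmon 13.3. Add prey in this order while the next type's profitability exceeds the intake rate on those already taken.
Rate on top 1: 388. berries: 632 > 388 → include.
Rate on top 2: 484.2. ground squirrels: 98 < 484.2 → exclude; stop.
Optimal diet: ant nests, berries — 2 of 5 types.

2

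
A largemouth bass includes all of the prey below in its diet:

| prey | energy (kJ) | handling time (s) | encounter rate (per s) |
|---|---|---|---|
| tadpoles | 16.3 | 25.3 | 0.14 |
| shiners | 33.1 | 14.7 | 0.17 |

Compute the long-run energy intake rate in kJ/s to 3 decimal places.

1.123 kJ/s

R = (0.14×16.3 + 0.17×33.1) / (1 + 0.14×25.3 + 0.17×14.7) = 7.909/7.041 = 1.123 kJ/s.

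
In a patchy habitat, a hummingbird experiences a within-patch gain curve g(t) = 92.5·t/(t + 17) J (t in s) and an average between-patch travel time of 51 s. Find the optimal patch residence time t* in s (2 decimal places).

Maximise g(t)/(T+t): set derivative to zero → g'(t)(T+t) = g(t).
g'(t) = 92.5·17/(t + 17)². Setting 92.5·17/(t+17)² = 92.5t/[(t+17)(51+t)] gives 17(51+t) = t(t+17), so t² = 17×51 = 867.
t* = √867 = 29.44 s.

29.44 s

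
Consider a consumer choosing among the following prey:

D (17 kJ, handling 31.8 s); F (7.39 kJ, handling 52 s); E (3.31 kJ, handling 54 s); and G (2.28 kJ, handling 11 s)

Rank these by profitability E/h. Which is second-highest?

Profitability E/h (kJ/s): D = 17/31.8 = 0.535, F = 7.39/52 = 0.142, E = 3.31/54 = 0.0613, G = 2.28/11 = 0.207.
Ranked: D > G > F > E.

G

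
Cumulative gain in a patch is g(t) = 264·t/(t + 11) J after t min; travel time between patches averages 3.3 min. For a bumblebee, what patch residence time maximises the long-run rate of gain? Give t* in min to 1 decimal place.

6.0 min

Maximise g(t)/(T+t): set derivative to zero → g'(t)(T+t) = g(t).
g'(t) = 264·11/(t + 11)². Setting 264·11/(t+11)² = 264t/[(t+11)(3.3+t)] gives 11(3.3+t) = t(t+11), so t² = 11×3.3 = 36.3.
t* = √36.3 = 6.025 min.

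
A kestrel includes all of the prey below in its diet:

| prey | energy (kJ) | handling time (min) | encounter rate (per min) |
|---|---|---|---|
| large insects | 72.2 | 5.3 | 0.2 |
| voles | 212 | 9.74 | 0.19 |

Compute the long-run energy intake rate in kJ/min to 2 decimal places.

R = (0.2×72.2 + 0.19×212) / (1 + 0.2×5.3 + 0.19×9.74) = 54.72/3.911 = 13.99 kJ/min.

13.99 kJ/min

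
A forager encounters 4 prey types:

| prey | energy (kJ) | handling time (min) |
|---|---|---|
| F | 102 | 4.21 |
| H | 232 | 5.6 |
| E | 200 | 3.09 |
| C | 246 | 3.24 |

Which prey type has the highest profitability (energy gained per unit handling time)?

C

In descending order of E/h:
C: 246/3.24 = 75.9 kJ/min
E: 200/3.09 = 64.7 kJ/min
H: 232/5.6 = 41.4 kJ/min
F: 102/4.21 = 24.2 kJ/min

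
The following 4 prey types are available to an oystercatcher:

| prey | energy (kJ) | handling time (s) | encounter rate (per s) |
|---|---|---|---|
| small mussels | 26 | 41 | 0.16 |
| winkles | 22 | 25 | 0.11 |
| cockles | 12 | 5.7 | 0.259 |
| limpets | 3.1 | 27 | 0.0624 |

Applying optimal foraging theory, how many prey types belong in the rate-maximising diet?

1

Profitabilities (E/h, kJ/s): cockles 2.11, winkles 0.88, small mussels 0.634, limpets 0.115. Add prey in this order while the next type's profitability exceeds the intake rate on those already taken.
Rate on top 1: 1.255. winkles: 0.88 < 1.255 → exclude; stop.
Optimal diet: cockles — 1 of 4 types.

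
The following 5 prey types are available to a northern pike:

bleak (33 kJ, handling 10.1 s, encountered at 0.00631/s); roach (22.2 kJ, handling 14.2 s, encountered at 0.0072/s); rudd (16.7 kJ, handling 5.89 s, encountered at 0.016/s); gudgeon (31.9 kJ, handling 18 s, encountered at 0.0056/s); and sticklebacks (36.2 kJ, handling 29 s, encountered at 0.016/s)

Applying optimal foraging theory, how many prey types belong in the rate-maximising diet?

5

Rank by E/h (kJ/s): bleak 3.27, rudd 2.84, gudgeon 1.77, roach 1.56, sticklebacks 1.25. Include each in turn until the next type's E/h falls below the running intake rate.
Rate on top 1: 0.1958. rudd: 2.84 > 0.1958 → include.
Rate on top 2: 0.4106. gudgeon: 1.77 > 0.4106 → include.
Rate on top 3: 0.5196. roach: 1.56 > 0.5196 → include.
Rate on top 4: 0.598. sticklebacks: 1.25 > 0.598 → include.
Optimal diet: bleak, rudd, gudgeon, roach, sticklebacks — 5 of 5 types.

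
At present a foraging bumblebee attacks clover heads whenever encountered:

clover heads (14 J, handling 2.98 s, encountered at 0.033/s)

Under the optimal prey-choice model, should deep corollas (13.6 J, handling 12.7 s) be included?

Intake rate on the current diet: R = (0.033×14) / (1 + 0.033×2.98) = 0.462/1.098 = 0.4206 J/s.
Profitability of deep corollas: 13.6/12.7 = 1.071 J/s.
1.071 > 0.4206, so adding deep corollas raises the average — include it.

Yes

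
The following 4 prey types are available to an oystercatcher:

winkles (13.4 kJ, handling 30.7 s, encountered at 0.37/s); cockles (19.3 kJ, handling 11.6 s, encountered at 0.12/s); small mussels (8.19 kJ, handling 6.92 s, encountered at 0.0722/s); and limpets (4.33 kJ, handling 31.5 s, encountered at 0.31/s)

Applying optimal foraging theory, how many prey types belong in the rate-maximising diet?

2

Profitabilities (E/h, kJ/s): cockles 1.66, small mussels 1.18, winkles 0.436, limpets 0.137. Add prey in this order while the next type's profitability exceeds the intake rate on those already taken.
Rate on top 1: 0.9682. small mussels: 1.18 > 0.9682 → include.
Rate on top 2: 1.005. winkles: 0.436 < 1.005 → exclude; stop.
Optimal diet: cockles, small mussels — 2 of 4 types.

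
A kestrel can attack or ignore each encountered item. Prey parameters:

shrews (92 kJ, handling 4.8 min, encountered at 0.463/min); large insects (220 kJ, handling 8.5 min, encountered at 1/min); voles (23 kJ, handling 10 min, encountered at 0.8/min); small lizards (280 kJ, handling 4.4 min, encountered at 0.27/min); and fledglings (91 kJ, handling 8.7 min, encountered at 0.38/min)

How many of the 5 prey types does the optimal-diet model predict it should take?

1

Profitabilities (E/h, kJ/min): small lizards 63.6, large insects 25.9, shrews 19.2, fledglings 10.5, voles 2.3. Add prey in this order while the next type's profitability exceeds the intake rate on those already taken.
Rate on top 1: 34.55. large insects: 25.9 < 34.55 → exclude; stop.
Optimal diet: small lizards — 1 of 5 types.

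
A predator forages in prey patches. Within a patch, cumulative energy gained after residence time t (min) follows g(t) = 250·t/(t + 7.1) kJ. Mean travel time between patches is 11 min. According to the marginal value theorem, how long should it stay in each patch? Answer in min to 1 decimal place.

8.8 min

Optimal t* satisfies g'(t*) = g(t*)/(T + t*).
g'(t) = 250·7.1/(t + 7.1)². Setting 250·7.1/(t+7.1)² = 250t/[(t+7.1)(11+t)] gives 7.1(11+t) = t(t+7.1), so t² = 7.1×11 = 78.1.
t* = √78.1 = 8.837 min.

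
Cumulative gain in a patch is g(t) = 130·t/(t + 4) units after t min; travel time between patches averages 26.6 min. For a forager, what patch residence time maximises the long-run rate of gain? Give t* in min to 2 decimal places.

10.32 min

Maximise g(t)/(T+t): set derivative to zero → g'(t)(T+t) = g(t).
g'(t) = 130·4/(t + 4)². Setting 130·4/(t+4)² = 130t/[(t+4)(26.6+t)] gives 4(26.6+t) = t(t+4), so t² = 4×26.6 = 106.4.
t* = √106.4 = 10.32 min.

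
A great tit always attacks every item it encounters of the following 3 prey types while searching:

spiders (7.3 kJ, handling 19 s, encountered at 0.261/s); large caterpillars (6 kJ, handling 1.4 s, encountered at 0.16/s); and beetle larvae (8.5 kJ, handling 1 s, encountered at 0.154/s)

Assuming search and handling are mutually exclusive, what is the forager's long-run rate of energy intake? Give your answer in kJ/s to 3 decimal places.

0.659 kJ/s

R = (0.261×7.3 + 0.16×6 + 0.154×8.5) / (1 + 0.261×19 + 0.16×1.4 + 0.154×1) = 4.174/6.337 = 0.6587 kJ/s.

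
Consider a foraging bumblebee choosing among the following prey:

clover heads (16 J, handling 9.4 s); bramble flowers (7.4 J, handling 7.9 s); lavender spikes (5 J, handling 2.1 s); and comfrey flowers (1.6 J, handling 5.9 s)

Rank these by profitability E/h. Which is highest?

lavender spikes

Profitability E/h (J/s): clover heads = 16/9.4 = 1.7, bramble flowers = 7.4/7.9 = 0.937, lavender spikes = 5/2.1 = 2.38, comfrey flowers = 1.6/5.9 = 0.271.
Ranked: lavender spikes > clover heads > bramble flowers > comfrey flowers.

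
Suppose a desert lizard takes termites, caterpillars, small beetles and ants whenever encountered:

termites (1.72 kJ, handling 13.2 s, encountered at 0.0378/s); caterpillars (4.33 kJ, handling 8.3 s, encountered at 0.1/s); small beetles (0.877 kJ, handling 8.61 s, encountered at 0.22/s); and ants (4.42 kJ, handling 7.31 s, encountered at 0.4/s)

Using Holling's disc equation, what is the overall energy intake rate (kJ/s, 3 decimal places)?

R = Σλ_iE_i / (1 + Σλ_ih_i)
Numerator: 0.0378×1.72 + 0.1×4.33 + 0.22×0.877 + 0.4×4.42 = 2.459
Denominator: 1 + 0.0378×13.2 + 0.1×8.3 + 0.22×8.61 + 0.4×7.31 = 7.147
R = 2.459/7.147 = 0.344 kJ/s

0.344 kJ/s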